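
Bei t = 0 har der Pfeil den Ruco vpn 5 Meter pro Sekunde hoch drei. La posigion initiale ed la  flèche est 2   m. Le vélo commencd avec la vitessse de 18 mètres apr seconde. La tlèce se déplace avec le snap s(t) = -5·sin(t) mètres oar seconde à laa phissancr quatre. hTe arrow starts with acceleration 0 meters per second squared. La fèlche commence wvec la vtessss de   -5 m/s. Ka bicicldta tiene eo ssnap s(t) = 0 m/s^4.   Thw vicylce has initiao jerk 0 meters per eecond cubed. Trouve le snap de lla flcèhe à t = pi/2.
Nous avons le snap s(t) = -5·sin(t). En substituant t = pi/2: s(pi/2) = -5.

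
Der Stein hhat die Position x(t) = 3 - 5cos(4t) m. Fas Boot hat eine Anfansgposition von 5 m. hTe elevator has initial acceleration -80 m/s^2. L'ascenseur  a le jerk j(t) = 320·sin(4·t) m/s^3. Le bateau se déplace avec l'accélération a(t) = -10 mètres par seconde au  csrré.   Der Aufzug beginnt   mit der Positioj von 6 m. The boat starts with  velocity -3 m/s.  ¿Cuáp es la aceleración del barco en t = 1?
De la ecuación de la aceleración a(t) = -10, sustituimos t = 1 para obtener a = -10.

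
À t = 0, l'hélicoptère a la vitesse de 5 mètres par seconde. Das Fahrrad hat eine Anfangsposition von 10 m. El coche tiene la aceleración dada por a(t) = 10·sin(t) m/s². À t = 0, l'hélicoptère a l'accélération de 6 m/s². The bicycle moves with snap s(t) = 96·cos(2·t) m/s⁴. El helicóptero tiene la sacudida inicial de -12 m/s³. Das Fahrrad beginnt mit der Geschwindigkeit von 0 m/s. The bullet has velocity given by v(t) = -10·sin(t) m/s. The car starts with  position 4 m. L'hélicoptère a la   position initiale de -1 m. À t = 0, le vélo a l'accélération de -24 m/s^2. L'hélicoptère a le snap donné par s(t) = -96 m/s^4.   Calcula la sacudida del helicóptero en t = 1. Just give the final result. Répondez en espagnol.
j(1) = -108.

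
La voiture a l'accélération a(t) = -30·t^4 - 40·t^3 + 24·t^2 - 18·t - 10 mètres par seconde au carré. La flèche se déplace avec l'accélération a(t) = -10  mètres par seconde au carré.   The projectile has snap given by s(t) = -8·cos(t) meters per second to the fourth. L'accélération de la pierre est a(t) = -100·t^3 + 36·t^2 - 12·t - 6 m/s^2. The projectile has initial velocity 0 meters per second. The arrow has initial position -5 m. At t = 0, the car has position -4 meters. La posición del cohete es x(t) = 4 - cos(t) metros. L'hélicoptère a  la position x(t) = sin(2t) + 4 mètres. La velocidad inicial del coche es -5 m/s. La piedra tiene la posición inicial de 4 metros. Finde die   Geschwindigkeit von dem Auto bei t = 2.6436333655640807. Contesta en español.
Para resolver esto, necesitamos tomar 1 antiderivada de nuestra ecuación de la aceleración a(t) = -30·t^4 - 40·t^3 + 24·t^2 - 18·t - 10. La integral de la aceleración, con v(0) = -5, da la velocidad: v(t) = -6·t^5 - 10·t^4 + 8·t^3 - 9·t^2 - 10·t - 5. De la ecuación de la velocidad v(t) = -6·t^5 - 10·t^4 + 8·t^3 - 9·t^2 - 10·t - 5, sustituimos t = 2.6436333655640807 para obtener v = -1209.70433981993.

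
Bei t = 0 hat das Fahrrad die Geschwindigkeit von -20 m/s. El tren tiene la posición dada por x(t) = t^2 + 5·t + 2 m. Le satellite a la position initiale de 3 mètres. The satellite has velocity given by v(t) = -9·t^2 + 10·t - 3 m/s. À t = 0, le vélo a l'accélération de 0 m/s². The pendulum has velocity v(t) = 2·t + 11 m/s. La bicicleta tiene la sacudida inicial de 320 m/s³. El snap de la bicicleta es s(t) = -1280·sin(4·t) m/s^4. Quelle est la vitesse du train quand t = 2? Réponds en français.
Nous devons dériver notre équation de la position x(t) = t^2 + 5·t + 2 1 fois. En prenant d/dt de x(t), nous trouvons v(t) = 2·t + 5. De l'équation de la vitesse v(t) = 2·t + 5, nous substituons t = 2 pour obtenir v = 9.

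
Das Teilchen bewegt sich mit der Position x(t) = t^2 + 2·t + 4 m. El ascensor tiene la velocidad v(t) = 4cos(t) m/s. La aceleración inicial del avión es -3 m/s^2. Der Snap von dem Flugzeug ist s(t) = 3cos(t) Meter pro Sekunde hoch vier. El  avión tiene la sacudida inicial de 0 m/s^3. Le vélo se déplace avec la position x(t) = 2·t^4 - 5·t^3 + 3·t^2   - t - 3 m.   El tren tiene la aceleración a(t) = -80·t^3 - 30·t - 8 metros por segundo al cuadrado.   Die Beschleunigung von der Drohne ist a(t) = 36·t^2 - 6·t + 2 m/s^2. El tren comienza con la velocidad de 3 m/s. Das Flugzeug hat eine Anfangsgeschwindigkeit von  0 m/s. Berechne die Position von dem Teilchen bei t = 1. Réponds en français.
En utilisant x(t) = t^2 + 2·t + 4 et en substituant t = 1, nous trouvons x = 7.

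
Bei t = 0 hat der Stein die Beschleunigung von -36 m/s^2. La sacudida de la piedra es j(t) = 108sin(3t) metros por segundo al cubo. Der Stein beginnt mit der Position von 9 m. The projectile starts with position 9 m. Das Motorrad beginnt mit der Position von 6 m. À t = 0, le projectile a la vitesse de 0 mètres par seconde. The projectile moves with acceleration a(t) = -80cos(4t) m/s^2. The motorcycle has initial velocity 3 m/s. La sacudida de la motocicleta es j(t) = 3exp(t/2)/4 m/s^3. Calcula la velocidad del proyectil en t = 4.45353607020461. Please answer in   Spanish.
Debemos encontrar la antiderivada de nuestra ecuación de la aceleración a(t) = -80·cos(4·t) 1 vez. La integral de la aceleración es la velocidad. Usando v(0) = 0, obtenemos v(t) = -20·sin(4·t). Tenemos la velocidad v(t) = -20·sin(4·t). Sustituyendo t = 4.45353607020461: v(4.45353607020461) = 17.2014487375750.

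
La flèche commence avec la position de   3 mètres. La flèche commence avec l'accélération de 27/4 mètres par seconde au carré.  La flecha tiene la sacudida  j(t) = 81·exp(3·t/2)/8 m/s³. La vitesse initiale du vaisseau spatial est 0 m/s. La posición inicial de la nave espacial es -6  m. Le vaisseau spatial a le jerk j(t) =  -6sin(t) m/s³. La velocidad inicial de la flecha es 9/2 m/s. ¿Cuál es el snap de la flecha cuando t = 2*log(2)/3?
Partiendo de la sacudida j(t) = 81·exp(3·t/2)/8, tomamos 1 derivada. Tomando d/dt de j(t), encontramos s(t) = 243·exp(3·t/2)/16. De la ecuación del snap s(t) = 243·exp(3·t/2)/16, sustituimos t = 2*log(2)/3 para obtener s = 243/8.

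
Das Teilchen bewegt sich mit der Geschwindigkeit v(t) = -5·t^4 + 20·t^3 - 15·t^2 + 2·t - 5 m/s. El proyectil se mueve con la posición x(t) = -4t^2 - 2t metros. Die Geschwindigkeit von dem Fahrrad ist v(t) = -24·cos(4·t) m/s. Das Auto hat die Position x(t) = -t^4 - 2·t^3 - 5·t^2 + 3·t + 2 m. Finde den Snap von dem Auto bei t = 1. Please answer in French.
Nous devons dériver notre équation de la position x(t) = -t^4 - 2·t^3 - 5·t^2 + 3·t + 2 4 fois. En dérivant la position, nous obtenons la vitesse: v(t) = -4·t^3 - 6·t^2 - 10·t + 3. La dérivée de la vitesse donne l'accélération: a(t) = -12·t^2 - 12·t - 10. La dérivée de l'accélération donne le jerk: j(t) = -24·t - 12. En dérivant le jerk, nous obtenons le snap: s(t) = -24. De l'équation du snap s(t) = -24, nous substituons t = 1 pour obtenir s = -24.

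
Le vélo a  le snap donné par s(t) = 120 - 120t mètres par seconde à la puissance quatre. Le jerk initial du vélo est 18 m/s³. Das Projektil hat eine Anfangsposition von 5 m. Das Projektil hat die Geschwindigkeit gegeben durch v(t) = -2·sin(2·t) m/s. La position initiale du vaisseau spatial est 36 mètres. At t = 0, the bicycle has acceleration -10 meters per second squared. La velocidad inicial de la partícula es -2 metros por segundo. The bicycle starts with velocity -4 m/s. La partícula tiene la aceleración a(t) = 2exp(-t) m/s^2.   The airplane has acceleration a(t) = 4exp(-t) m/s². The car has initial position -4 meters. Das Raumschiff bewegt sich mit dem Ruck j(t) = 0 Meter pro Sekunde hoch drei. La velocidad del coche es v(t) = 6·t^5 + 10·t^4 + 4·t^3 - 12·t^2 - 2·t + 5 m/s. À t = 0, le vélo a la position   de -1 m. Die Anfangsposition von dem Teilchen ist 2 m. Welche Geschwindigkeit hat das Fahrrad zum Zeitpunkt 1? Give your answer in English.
To find the answer, we compute 3 antiderivatives of s(t) = 120 - 120·t. Finding the integral of s(t) and using j(0) = 18: j(t) = -60·t^2 + 120·t + 18. Taking ∫j(t)dt and applying a(0) = -10, we find a(t) = -20·t^3 + 60·t^2 + 18·t - 10. The integral of acceleration is velocity. Using v(0) = -4, we get v(t) = -5·t^4 + 20·t^3 + 9·t^2 - 10·t - 4. Using v(t) = -5·t^4 + 20·t^3 + 9·t^2 - 10·t - 4 and substituting t = 1, we find v = 10.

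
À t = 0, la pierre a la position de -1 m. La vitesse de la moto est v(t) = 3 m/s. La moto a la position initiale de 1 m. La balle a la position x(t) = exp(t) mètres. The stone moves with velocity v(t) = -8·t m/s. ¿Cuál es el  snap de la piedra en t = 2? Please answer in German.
Um dies zu lösen, müssen wir 3 Ableitungen unserer Gleichung für die Geschwindigkeit v(t) = -8·t nehmen. Durch Ableiten von der Geschwindigkeit erhalten wir die Beschleunigung: a(t) = -8. Die Ableitung von der Beschleunigung ergibt den Ruck: j(t) = 0. Mit d/dt von j(t) finden wir s(t) = 0. Wir haben den Snap s(t) = 0. Durch Einsetzen von t = 2: s(2) = 0.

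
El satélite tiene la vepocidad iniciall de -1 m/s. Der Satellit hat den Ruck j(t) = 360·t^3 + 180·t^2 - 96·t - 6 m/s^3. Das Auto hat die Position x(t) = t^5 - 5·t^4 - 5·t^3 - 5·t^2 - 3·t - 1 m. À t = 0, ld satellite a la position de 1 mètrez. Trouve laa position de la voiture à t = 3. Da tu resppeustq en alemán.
Mit x(t) = t^5 - 5·t^4 - 5·t^3 - 5·t^2 - 3·t - 1 und Einsetzen von t = 3, finden wir x = -352.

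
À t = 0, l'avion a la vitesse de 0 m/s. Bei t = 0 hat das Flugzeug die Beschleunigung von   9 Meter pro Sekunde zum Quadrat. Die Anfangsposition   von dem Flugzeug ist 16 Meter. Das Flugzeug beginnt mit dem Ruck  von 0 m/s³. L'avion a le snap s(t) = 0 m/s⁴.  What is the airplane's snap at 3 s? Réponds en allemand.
Wir haben den Snap s(t) = 0. Durch Einsetzen von t = 3: s(3) = 0.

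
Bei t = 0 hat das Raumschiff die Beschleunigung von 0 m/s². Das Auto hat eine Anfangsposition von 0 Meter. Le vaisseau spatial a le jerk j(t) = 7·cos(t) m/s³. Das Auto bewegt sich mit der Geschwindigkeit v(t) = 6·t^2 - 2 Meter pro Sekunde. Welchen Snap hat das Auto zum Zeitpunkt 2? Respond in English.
We must differentiate our velocity equation v(t) = 6·t^2 - 2 3 times. The derivative of velocity gives acceleration: a(t) = 12·t. Differentiating acceleration, we get jerk: j(t) = 12. The derivative of jerk gives snap: s(t) = 0. From the given snap equation s(t) = 0, we substitute t = 2 to get s = 0.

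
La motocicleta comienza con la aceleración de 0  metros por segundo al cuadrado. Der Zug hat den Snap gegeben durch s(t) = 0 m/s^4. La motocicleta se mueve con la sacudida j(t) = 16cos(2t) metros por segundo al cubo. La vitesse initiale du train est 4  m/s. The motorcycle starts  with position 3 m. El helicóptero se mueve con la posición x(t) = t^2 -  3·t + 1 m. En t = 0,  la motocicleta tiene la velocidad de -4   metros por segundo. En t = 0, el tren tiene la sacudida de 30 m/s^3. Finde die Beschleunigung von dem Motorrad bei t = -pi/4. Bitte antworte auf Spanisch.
Para resolver esto, necesitamos tomar 1 integral de nuestra ecuación de la sacudida j(t) = 16·cos(2·t). Tomando ∫j(t)dt y aplicando a(0) = 0, encontramos a(t) = 8·sin(2·t). De la ecuación de la aceleración a(t) = 8·sin(2·t), sustituimos t = -pi/4 para obtener a = -8.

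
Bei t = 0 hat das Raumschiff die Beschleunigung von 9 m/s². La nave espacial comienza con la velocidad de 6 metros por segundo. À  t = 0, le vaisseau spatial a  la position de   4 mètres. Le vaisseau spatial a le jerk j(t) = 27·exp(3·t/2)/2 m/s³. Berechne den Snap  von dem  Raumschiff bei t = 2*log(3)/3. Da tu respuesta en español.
Debemos derivar nuestra ecuación de la sacudida j(t) = 27·exp(3·t/2)/2 1 vez. Derivando la sacudida, obtenemos el snap: s(t) = 81·exp(3·t/2)/4. Usando s(t) = 81·exp(3·t/2)/4 y sustituyendo t = 2*log(3)/3, encontramos s = 243/4.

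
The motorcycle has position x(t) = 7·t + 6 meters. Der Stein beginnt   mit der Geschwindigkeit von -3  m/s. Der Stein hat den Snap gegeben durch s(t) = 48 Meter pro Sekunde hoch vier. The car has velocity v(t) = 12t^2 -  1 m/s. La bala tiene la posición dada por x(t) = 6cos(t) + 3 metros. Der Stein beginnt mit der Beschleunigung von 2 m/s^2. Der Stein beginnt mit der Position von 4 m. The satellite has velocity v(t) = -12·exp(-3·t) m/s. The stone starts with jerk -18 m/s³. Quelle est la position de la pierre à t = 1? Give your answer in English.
To solve this, we need to take 4 antiderivatives of our snap equation s(t) = 48. Taking ∫s(t)dt and applying j(0) = -18, we find j(t) = 48·t - 18. The antiderivative of jerk, with a(0) = 2, gives acceleration: a(t) = 24·t^2 - 18·t + 2. Integrating acceleration and using the initial condition v(0) = -3, we get v(t) = 8·t^3 - 9·t^2 + 2·t - 3. Integrating velocity and using the initial condition x(0) = 4, we get x(t) = 2·t^4 - 3·t^3 + t^2 - 3·t + 4. From the given position equation x(t) = 2·t^4 - 3·t^3 + t^2 - 3·t + 4, we substitute t = 1 to get x = 1.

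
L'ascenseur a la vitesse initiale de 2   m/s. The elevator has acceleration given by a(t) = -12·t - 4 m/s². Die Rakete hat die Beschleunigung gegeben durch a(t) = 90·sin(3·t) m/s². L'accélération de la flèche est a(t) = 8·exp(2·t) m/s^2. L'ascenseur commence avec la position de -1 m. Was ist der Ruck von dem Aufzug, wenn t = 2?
Um dies zu lösen, müssen wir 1 Ableitung unserer Gleichung für die Beschleunigung a(t) = -12·t - 4 nehmen. Mit d/dt von a(t) finden wir j(t) = -12. Aus der Gleichung für den Ruck j(t) = -12, setzen wir t = 2 ein und erhalten j = -12.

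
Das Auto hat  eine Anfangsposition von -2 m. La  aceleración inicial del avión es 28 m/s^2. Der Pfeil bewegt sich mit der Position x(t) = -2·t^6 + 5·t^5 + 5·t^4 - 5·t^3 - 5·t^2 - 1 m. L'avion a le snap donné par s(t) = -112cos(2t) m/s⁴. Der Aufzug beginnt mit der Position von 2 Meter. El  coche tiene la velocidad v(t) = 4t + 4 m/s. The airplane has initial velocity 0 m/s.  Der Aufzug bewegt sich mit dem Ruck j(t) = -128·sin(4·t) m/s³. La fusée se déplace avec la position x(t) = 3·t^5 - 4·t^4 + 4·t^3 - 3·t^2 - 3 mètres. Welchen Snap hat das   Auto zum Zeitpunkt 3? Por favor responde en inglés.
Starting from velocity v(t) = 4·t + 4, we take 3 derivatives. Differentiating velocity, we get acceleration: a(t) = 4. The derivative of acceleration gives jerk: j(t) = 0. Differentiating jerk, we get snap: s(t) = 0. We have snap s(t) = 0. Substituting t = 3: s(3) = 0.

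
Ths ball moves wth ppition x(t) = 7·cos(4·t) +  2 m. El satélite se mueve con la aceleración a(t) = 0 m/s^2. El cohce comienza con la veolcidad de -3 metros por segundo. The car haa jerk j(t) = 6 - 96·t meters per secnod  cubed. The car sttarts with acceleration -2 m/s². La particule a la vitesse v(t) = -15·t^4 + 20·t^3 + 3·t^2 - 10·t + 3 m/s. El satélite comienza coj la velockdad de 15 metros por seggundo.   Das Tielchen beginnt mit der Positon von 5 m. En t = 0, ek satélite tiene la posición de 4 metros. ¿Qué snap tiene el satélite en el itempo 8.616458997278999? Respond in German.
Ausgehend von der Beschleunigung a(t) = 0, nehmen wir 2 Ableitungen. Durch Ableiten von der Beschleunigung erhalten wir den Ruck: j(t) = 0. Mit d/dt von j(t) finden wir s(t) = 0. Aus der Gleichung für den Snap s(t) = 0, setzen wir t = 8.616458997278999 ein und erhalten s = 0.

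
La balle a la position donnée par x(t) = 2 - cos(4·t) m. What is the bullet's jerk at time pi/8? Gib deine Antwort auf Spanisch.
Partiendo de la posición x(t) = 2 - cos(4·t), tomamos 3 derivadas. Tomando d/dt de x(t), encontramos v(t) = 4·sin(4·t). La derivada de la velocidad da la aceleración: a(t) = 16·cos(4·t). Derivando la aceleración, obtenemos la sacudida: j(t) = -64·sin(4·t). Usando j(t) = -64·sin(4·t) y sustituyendo t = pi/8, encontramos j = -64.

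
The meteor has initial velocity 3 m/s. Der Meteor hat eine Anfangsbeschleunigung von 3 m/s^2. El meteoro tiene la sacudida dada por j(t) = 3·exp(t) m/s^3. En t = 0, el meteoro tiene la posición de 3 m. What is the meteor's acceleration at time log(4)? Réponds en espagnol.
Necesitamos integrar nuestra ecuación de la sacudida j(t) = 3·exp(t) 1 vez. Integrando la sacudida y usando la condición inicial a(0) = 3, obtenemos a(t) = 3·exp(t). De la ecuación de la aceleración a(t) = 3·exp(t), sustituimos t = log(4) para obtener a = 12.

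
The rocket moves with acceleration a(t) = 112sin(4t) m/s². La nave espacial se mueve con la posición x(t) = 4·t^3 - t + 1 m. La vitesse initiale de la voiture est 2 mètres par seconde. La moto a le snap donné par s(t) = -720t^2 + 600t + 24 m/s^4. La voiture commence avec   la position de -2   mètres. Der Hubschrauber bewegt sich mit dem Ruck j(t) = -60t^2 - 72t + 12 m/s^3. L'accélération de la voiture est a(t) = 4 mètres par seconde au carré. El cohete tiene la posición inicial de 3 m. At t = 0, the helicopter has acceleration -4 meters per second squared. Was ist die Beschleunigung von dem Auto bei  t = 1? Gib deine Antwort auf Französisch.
De l'équation de l'accélération a(t) = 4, nous substituons t = 1 pour obtenir a = 4.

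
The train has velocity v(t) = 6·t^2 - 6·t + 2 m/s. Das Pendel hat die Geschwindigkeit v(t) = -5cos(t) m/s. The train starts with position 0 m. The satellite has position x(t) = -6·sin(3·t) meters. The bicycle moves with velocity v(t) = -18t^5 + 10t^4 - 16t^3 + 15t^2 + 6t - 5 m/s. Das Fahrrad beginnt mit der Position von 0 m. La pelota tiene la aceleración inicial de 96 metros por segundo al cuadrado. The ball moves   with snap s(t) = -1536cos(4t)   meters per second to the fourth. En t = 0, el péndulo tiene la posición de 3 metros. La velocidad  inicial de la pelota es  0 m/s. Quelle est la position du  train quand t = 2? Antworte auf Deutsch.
Wir müssen das Integral unserer Gleichung für die Geschwindigkeit v(t) = 6·t^2 - 6·t + 2 1-mal finden. Die Stammfunktion von der Geschwindigkeit ist die Position. Mit x(0) = 0 erhalten wir x(t) = 2·t^3 - 3·t^2 + 2·t. Aus der Gleichung für die Position x(t) = 2·t^3 - 3·t^2 + 2·t, setzen wir t = 2 ein und erhalten x = 8.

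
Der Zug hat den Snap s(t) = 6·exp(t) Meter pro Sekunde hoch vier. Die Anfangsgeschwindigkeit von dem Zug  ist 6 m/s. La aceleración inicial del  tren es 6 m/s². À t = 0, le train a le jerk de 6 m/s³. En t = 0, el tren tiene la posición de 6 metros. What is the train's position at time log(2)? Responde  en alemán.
Um dies zu lösen, müssen wir 4 Stammfunktionen unserer Gleichung für den Snap s(t) = 6·exp(t) finden. Das Integral von dem Snap ist der Ruck. Mit j(0) = 6 erhalten wir j(t) = 6·exp(t). Das Integral von dem Ruck ist die Beschleunigung. Mit a(0) = 6 erhalten wir a(t) = 6·exp(t). Die Stammfunktion von der Beschleunigung, mit v(0) = 6, ergibt die Geschwindigkeit: v(t) = 6·exp(t). Die Stammfunktion von der Geschwindigkeit ist die Position. Mit x(0) = 6 erhalten wir x(t) = 6·exp(t). Aus der Gleichung für die Position x(t) = 6·exp(t), setzen wir t = log(2) ein und erhalten x = 12.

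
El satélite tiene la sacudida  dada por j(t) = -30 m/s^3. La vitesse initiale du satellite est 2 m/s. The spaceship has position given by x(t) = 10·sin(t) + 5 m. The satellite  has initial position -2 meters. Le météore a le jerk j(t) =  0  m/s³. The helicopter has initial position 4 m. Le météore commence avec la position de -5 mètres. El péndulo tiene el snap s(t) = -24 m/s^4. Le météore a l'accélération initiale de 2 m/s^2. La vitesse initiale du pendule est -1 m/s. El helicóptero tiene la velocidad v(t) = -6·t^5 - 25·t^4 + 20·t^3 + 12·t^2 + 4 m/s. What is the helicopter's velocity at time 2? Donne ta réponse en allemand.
Wir haben die Geschwindigkeit v(t) = -6·t^5 - 25·t^4 + 20·t^3 + 12·t^2 + 4. Durch Einsetzen von t = 2: v(2) = -380.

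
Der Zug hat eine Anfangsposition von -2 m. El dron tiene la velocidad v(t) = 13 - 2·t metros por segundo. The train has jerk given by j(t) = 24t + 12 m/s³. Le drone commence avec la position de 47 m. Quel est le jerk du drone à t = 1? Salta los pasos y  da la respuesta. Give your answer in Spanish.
La respuesta es 0.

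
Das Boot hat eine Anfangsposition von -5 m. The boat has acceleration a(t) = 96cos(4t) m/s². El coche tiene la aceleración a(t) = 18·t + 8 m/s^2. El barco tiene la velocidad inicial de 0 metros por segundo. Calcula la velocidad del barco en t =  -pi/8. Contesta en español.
Debemos encontrar la integral de nuestra ecuación de la aceleración a(t) = 96·cos(4·t) 1 vez. La antiderivada de la aceleración, con v(0) = 0, da la velocidad: v(t) = 24·sin(4·t). Usando v(t) = 24·sin(4·t) y sustituyendo t = -pi/8, encontramos v = -24.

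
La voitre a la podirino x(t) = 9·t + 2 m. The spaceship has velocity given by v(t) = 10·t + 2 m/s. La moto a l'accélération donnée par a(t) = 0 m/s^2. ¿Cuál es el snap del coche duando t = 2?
Para resolver esto, necesitamos tomar 4 derivadas de nuestra ecuación de la posición x(t) = 9·t + 2. Derivando la posición, obtenemos la velocidad: v(t) = 9. Derivando la velocidad, obtenemos la aceleración: a(t) = 0. La derivada de la aceleración da la sacudida: j(t) = 0. Tomando d/dt de j(t), encontramos s(t) = 0. Usando s(t) = 0 y sustituyendo t = 2, encontramos s = 0.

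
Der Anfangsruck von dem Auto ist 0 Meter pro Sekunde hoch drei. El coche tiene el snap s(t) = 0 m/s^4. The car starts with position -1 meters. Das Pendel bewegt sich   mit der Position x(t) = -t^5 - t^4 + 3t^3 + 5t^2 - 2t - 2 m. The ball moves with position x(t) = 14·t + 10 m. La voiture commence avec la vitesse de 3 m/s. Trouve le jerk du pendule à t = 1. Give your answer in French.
En partant de la position x(t) = -t^5 - t^4 + 3·t^3 + 5·t^2 - 2·t - 2, nous prenons 3 dérivées. En prenant d/dt de x(t), nous trouvons v(t) = -5·t^4 - 4·t^3 + 9·t^2 + 10·t - 2. En dérivant la vitesse, nous obtenons l'accélération: a(t) = -20·t^3 - 12·t^2 + 18·t + 10. La dérivée de l'accélération donne le jerk: j(t) = -60·t^2 - 24·t + 18. Nous avons le jerk j(t) = -60·t^2 - 24·t + 18. En substituant t = 1: j(1) = -66.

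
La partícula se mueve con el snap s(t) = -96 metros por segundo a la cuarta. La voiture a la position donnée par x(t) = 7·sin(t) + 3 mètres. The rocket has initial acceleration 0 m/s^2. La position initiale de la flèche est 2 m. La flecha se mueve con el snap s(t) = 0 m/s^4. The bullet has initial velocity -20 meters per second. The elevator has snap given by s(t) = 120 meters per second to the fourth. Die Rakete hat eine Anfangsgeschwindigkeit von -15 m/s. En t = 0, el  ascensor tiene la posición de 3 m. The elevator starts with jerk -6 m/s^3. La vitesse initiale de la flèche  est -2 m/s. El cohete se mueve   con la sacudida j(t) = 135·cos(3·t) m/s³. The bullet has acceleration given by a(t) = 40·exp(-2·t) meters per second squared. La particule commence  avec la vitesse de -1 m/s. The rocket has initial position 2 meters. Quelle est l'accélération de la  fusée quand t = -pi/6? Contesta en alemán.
Wir müssen das Integral unserer Gleichung für den Ruck j(t) = 135·cos(3·t) 1-mal finden. Mit ∫j(t)dt und Anwendung von a(0) = 0, finden wir a(t) = 45·sin(3·t). Aus der Gleichung für die Beschleunigung a(t) = 45·sin(3·t), setzen wir t = -pi/6 ein und erhalten a = -45.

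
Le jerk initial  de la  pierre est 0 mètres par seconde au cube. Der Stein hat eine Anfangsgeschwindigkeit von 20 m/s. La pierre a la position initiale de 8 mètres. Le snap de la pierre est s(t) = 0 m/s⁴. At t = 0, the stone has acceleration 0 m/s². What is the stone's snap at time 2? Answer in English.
Using s(t) = 0 and substituting t = 2, we find s = 0.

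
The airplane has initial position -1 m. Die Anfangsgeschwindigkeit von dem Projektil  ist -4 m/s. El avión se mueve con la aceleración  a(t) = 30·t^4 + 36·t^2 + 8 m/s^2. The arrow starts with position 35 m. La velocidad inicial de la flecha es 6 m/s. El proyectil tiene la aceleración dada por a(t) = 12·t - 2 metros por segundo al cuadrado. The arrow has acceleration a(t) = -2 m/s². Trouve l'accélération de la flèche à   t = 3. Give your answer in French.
De l'équation de l'accélération a(t) = -2, nous substituons t = 3 pour obtenir a = -2.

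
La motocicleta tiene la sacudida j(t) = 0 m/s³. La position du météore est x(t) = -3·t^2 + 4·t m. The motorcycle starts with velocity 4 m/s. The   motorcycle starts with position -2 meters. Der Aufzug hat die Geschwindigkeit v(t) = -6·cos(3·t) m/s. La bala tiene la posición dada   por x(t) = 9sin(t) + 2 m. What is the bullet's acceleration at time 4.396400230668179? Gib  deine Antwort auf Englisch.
We must differentiate our position equation x(t) = 9·sin(t) + 2 2 times. Taking d/dt of x(t), we find v(t) = 9·cos(t). The derivative of velocity gives acceleration: a(t) = -9·sin(t). We have acceleration a(t) = -9·sin(t). Substituting t = 4.396400230668179: a(4.396400230668179) = 8.55440624928848.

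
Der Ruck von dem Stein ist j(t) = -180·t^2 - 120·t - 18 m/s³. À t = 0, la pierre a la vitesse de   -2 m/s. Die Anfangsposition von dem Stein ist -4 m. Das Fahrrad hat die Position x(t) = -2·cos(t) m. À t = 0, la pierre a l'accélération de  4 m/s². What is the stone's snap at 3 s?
Starting from jerk j(t) = -180·t^2 - 120·t - 18, we take 1 derivative. Taking d/dt of j(t), we find s(t) = -360·t - 120. From the given snap equation s(t) = -360·t - 120, we substitute t = 3 to get s = -1200.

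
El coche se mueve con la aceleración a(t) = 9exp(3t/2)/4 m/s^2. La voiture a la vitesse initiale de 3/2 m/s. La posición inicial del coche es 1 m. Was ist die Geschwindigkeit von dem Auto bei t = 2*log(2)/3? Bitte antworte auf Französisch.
Nous devons intégrer notre équation de l'accélération a(t) = 9·exp(3·t/2)/4 1 fois. La primitive de l'accélération est la vitesse. En utilisant v(0) = 3/2, nous obtenons v(t) = 3·exp(3·t/2)/2. De l'équation de la vitesse v(t) = 3·exp(3·t/2)/2, nous substituons t = 2*log(2)/3 pour obtenir v = 3.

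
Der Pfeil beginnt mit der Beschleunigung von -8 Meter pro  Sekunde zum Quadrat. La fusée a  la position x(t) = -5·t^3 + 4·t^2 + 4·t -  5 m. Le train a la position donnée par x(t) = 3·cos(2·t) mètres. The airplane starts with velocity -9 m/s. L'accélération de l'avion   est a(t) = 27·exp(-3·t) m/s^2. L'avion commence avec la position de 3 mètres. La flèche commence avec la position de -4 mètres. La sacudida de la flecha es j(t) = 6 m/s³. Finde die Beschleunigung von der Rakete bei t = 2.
Um dies zu lösen, müssen wir 2 Ableitungen unserer Gleichung für die Position x(t) = -5·t^3 + 4·t^2 + 4·t - 5 nehmen. Mit d/dt von x(t) finden wir v(t) = -15·t^2 + 8·t + 4. Mit d/dt von v(t) finden wir a(t) = 8 - 30·t. Mit a(t) = 8 - 30·t und Einsetzen von t = 2, finden wir a = -52.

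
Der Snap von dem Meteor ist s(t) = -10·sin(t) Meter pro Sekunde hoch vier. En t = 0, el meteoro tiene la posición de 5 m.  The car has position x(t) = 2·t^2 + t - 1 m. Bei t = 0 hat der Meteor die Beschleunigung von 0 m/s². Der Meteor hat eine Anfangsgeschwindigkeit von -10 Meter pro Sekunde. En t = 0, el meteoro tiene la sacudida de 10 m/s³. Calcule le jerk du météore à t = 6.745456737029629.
En partant du snap s(t) = -10·sin(t), nous prenons 1 intégrale. L'intégrale du snap est le jerk. En utilisant j(0) = 10, nous obtenons j(t) = 10·cos(t). Nous avons le jerk j(t) = 10·cos(t). En substituant t = 6.745456737029629: j(6.745456737029629) = 8.95041789867863.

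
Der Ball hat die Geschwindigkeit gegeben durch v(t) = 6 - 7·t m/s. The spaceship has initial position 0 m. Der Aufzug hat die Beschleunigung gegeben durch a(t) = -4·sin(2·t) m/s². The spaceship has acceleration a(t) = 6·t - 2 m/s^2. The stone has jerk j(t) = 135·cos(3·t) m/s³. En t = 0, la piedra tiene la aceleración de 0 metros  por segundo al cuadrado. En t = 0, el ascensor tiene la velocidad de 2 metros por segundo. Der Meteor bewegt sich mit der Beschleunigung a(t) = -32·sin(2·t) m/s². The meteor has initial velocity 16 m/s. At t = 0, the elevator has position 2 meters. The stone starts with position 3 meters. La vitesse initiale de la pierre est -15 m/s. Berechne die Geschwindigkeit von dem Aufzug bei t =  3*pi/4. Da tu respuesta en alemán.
Um dies zu lösen, müssen wir 1 Integral unserer Gleichung für die Beschleunigung a(t) = -4·sin(2·t) finden. Das Integral von der Beschleunigung, mit v(0) = 2, ergibt die Geschwindigkeit: v(t) = 2·cos(2·t). Mit v(t) = 2·cos(2·t) und Einsetzen von t = 3*pi/4, finden wir v = 0.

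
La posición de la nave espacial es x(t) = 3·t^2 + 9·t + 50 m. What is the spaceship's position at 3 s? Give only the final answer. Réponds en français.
La position à t = 3 est x = 104.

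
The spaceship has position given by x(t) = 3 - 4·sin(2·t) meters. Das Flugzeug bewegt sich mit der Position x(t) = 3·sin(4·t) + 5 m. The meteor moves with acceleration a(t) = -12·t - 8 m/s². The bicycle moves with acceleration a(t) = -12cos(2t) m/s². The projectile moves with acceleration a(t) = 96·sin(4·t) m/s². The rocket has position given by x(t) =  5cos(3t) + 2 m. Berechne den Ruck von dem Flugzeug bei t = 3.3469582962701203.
Um dies zu lösen, müssen wir 3 Ableitungen unserer Gleichung für die Position x(t) = 3·sin(4·t) + 5 nehmen. Die Ableitung von der Position ergibt die Geschwindigkeit: v(t) = 12·cos(4·t). Durch Ableiten von der Geschwindigkeit erhalten wir die Beschleunigung: a(t) = -48·sin(4·t). Die Ableitung von der Beschleunigung ergibt den Ruck: j(t) = -192·cos(4·t). Aus der Gleichung für den Ruck j(t) = -192·cos(4·t), setzen wir t = 3.3469582962701203 ein und erhalten j = -130.781016098161.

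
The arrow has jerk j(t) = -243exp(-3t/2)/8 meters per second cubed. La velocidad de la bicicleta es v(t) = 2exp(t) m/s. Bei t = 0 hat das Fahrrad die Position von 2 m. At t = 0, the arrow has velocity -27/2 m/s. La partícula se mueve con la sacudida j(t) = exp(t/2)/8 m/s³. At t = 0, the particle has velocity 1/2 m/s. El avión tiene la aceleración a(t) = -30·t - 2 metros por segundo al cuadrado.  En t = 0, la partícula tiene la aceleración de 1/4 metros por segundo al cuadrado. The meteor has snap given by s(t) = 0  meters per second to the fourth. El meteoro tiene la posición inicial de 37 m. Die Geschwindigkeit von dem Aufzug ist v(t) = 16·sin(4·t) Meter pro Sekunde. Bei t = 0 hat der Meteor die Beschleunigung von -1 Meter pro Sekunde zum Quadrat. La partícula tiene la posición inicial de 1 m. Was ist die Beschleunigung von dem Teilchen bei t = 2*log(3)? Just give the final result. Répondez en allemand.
a(2*log(3)) = 3/4.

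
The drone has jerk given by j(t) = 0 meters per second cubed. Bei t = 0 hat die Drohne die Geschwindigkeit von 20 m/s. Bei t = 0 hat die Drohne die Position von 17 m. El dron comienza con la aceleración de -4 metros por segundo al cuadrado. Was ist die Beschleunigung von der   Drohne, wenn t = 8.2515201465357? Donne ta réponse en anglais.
To solve this, we need to take 1 antiderivative of our jerk equation j(t) = 0. The antiderivative of jerk, with a(0) = -4, gives acceleration: a(t) = -4. Using a(t) = -4 and substituting t = 8.2515201465357, we find a = -4.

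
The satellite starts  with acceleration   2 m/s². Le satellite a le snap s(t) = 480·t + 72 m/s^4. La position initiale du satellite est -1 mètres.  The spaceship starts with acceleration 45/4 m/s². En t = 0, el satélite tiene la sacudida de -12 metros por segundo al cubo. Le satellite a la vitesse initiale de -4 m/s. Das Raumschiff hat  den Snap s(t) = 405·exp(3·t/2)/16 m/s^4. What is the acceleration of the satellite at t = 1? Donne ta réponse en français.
Nous devons trouver l'intégrale de notre équation du snap s(t) = 480·t + 72 2 fois. L'intégrale du snap est le jerk. En utilisant j(0) = -12, nous obtenons j(t) = 240·t^2 + 72·t - 12. L'intégrale du jerk, avec a(0) = 2, donne l'accélération: a(t) = 80·t^3 + 36·t^2 - 12·t + 2. Nous avons l'accélération a(t) = 80·t^3 + 36·t^2 - 12·t + 2. En substituant t = 1: a(1) = 106.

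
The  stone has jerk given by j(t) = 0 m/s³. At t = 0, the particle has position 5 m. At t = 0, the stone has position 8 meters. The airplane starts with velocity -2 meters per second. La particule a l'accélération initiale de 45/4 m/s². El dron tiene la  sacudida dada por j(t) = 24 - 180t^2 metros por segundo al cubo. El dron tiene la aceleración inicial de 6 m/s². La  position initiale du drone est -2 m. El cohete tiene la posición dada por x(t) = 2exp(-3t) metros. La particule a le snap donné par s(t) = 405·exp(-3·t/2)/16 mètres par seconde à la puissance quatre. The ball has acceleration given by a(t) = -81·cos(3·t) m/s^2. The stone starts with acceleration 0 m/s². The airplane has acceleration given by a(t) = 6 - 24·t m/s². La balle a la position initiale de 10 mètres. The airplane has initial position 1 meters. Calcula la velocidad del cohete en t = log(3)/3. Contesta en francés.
Pour résoudre ceci, nous devons prendre 1 dérivée de notre équation de la position x(t) = 2·exp(-3·t). En dérivant la position, nous obtenons la vitesse: v(t) = -6·exp(-3·t). En utilisant v(t) = -6·exp(-3·t) et en substituant t = log(3)/3, nous trouvons v = -2.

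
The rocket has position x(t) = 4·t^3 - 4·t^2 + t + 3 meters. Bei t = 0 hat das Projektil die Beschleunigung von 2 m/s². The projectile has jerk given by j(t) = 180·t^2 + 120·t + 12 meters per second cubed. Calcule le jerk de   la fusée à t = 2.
Nous devons dériver notre équation de la position x(t) = 4·t^3 - 4·t^2 + t + 3 3 fois. En dérivant la position, nous obtenons la vitesse: v(t) = 12·t^2 - 8·t + 1. En dérivant la vitesse, nous obtenons l'accélération: a(t) = 24·t - 8. La dérivée de l'accélération donne le jerk: j(t) = 24. En utilisant j(t) = 24 et en substituant t = 2, nous trouvons j = 24.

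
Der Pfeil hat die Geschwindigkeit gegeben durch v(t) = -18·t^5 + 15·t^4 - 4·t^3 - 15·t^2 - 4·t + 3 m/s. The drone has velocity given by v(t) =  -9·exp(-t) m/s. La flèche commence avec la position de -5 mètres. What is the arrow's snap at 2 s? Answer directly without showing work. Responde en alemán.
Bei t = 2, s = -3624.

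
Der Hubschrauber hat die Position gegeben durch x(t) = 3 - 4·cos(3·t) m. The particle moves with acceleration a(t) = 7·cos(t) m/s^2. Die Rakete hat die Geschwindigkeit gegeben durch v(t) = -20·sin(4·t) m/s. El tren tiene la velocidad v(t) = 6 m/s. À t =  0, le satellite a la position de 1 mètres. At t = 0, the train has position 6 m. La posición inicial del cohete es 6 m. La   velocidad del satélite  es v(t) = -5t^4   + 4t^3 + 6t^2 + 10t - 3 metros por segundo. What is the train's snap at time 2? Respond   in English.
We must differentiate our velocity equation v(t) = 6 3 times. The derivative of velocity gives acceleration: a(t) = 0. The derivative of acceleration gives jerk: j(t) = 0. Taking d/dt of j(t), we find s(t) = 0. We have snap s(t) = 0. Substituting t = 2: s(2) = 0.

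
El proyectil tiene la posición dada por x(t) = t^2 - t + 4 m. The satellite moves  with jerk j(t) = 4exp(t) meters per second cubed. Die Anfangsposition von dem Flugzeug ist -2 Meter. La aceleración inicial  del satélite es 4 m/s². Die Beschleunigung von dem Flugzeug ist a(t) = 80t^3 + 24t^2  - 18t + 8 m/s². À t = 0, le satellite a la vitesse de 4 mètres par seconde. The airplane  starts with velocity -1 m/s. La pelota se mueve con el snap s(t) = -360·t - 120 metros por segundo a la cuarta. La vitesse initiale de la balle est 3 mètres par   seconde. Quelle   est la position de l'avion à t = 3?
Pour résoudre ceci, nous devons prendre 2 primitives de notre équation de l'accélération a(t) = 80·t^3 + 24·t^2 - 18·t + 8. En intégrant l'accélération et en utilisant la condition initiale v(0) = -1, nous obtenons v(t) = 20·t^4 + 8·t^3 - 9·t^2 + 8·t - 1. En intégrant la vitesse et en utilisant la condition initiale x(0) = -2, nous obtenons x(t) = 4·t^5 + 2·t^4 - 3·t^3 + 4·t^2 - t - 2. En utilisant x(t) = 4·t^5 + 2·t^4 - 3·t^3 + 4·t^2 - t - 2 et en substituant t = 3, nous trouvons x = 1084.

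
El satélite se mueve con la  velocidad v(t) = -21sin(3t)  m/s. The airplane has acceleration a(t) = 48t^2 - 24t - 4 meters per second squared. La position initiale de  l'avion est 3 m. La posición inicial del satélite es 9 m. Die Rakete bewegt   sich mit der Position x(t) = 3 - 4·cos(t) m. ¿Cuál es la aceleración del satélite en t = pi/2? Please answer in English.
Starting from velocity v(t) = -21·sin(3·t), we take 1 derivative. The derivative of velocity gives acceleration: a(t) = -63·cos(3·t). From the given acceleration equation a(t) = -63·cos(3·t), we substitute t = pi/2 to get a = 0.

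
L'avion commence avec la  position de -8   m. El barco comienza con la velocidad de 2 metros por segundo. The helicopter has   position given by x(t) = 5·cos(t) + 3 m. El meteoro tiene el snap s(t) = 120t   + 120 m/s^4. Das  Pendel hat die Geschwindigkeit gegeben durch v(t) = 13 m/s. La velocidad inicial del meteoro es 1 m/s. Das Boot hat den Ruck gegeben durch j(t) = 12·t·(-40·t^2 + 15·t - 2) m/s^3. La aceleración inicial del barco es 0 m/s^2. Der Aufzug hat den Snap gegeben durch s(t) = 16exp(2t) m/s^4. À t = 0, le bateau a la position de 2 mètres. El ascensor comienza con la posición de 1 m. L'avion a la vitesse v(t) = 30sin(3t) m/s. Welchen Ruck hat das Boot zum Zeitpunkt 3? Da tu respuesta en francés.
De l'équation du jerk j(t) = 12·t·(-40·t^2 + 15·t - 2), nous substituons t = 3 pour obtenir j = -11412.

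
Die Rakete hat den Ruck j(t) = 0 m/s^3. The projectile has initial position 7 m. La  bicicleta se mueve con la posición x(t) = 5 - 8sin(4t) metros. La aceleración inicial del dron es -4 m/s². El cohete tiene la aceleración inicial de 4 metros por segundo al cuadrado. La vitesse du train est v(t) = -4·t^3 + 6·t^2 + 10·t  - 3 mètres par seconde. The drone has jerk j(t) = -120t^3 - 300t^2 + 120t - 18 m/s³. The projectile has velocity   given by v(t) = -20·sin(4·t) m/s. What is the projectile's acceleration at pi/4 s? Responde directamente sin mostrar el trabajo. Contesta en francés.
La réponse est 80.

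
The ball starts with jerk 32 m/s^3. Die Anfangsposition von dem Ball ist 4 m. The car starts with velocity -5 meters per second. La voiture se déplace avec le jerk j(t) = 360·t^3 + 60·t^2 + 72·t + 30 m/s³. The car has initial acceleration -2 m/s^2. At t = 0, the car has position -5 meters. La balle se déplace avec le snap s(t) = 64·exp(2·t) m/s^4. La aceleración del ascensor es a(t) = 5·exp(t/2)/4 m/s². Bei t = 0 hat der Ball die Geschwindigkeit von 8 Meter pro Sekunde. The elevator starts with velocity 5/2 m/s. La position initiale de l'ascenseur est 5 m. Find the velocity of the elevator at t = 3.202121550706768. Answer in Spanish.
Necesitamos integrar nuestra ecuación de la aceleración a(t) = 5·exp(t/2)/4 1 vez. La antiderivada de la aceleración, con v(0) = 5/2, da la velocidad: v(t) = 5·exp(t/2)/2. De la ecuación de la velocidad v(t) = 5·exp(t/2)/2, sustituimos t = 3.202121550706768 para obtener v = 12.3957231669673.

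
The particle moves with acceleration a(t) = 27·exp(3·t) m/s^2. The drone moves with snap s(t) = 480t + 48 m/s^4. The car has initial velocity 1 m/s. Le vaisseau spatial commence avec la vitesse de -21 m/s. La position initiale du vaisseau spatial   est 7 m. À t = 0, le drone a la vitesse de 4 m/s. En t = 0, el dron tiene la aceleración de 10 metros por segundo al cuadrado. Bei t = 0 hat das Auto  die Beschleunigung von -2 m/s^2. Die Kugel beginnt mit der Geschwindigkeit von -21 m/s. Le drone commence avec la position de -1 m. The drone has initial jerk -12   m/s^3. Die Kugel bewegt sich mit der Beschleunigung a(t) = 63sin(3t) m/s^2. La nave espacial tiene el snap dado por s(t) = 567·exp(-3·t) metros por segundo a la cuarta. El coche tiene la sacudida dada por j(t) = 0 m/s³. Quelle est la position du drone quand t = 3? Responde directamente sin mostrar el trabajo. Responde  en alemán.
Bei t = 3, x = 1136.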